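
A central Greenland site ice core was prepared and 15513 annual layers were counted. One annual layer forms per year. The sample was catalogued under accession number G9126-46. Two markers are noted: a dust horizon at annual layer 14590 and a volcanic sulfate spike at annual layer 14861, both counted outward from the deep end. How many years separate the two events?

271 years

Separation: 14861 − 14590 = 271 annual layers.
That is 271 years at one annual layer per year.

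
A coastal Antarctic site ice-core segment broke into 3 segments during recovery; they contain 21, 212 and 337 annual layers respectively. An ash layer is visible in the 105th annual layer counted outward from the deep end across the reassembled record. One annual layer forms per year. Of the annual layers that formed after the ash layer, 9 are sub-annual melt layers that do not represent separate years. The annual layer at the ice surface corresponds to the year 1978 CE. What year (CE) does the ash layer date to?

Total annual layers = 21 + 212 + 337 = 570.
570 − 105 = 465 annual layers lie beyond the ash layer toward the ice surface.
Excluding 9 false annual layers: 465 − 9 = 456.
Counting back 456 years from 1978 CE places the ash layer in 1978 − 456 = 1522 CE.

1522 CE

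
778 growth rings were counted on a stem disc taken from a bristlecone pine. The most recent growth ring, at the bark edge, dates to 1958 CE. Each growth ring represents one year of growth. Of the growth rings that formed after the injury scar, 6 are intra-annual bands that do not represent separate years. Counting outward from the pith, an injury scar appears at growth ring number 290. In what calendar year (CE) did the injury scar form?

1476 CE

Between growth ring 290 and the bark edge there are 778 − 290 = 488 growth rings.
488 − 6 false = 482 true growth rings after the injury scar.
1958 − 482 = 1476 CE.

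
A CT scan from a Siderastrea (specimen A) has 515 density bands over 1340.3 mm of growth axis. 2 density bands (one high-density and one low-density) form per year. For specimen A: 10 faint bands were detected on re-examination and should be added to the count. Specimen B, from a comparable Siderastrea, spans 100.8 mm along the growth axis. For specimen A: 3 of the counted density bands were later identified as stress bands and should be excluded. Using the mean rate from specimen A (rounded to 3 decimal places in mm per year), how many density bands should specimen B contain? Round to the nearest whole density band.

39 density bands

Specimen A: after corrections the count is 515 − 3 + 10 = 522 density bands.
Specimen A: with 2 density bands per year, 522 / 2 = 261 years.
A: Extension rate ≈ 1340.3 / 261 = 5.135 mm per year.
For B, 100.8 / 5.135 = 19.63 years; at 2 density bands per year that is 19.63 × 2 ≈ 39 density bands.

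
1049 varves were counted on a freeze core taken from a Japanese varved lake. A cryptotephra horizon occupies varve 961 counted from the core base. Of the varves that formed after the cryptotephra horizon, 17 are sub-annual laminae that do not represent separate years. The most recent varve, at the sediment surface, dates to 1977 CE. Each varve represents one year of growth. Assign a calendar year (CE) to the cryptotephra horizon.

Between varve 961 and the sediment surface there are 1049 − 961 = 88 varves.
Excluding 17 false varves: 88 − 17 = 71.
The varve at the sediment surface is 1977 CE, so the cryptotephra horizon dates to 1977 − 71 = 1906 CE.

1906 CE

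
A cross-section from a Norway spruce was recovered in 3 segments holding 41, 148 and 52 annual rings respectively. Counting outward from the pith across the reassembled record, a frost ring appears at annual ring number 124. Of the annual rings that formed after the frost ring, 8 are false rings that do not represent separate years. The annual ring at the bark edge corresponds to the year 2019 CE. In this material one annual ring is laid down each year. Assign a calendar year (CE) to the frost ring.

Total annual rings = 41 + 148 + 52 = 241.
241 − 124 = 117 annual rings lie beyond the frost ring toward the bark edge.
Excluding 8 false annual rings: 117 − 8 = 109.
Counting back 109 years from 2019 CE places the frost ring in 2019 − 109 = 1910 CE.

1910 CE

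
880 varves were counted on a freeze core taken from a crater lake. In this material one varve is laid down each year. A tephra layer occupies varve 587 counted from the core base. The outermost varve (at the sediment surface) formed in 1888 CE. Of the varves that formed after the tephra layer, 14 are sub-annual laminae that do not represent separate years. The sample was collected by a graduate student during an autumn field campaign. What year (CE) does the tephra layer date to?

1609 CE

The tephra layer sits at varve 587 from the core base, so 880 − 587 = 293 varves formed after it.
Removing the 14 false varves leaves 293 − 14 = 279 true varves beyond the tephra layer.
Counting back 279 years from 1888 CE places the tephra layer in 1888 − 279 = 1609 CE.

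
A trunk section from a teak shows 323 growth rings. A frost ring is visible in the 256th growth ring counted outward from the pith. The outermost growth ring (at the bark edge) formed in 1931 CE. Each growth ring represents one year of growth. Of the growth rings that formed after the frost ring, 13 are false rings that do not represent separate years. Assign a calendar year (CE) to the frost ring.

323 − 256 = 67 growth rings lie beyond the frost ring toward the bark edge.
Removing the 13 false growth rings leaves 67 − 13 = 54 true growth rings beyond the frost ring.
The growth ring at the bark edge is 1931 CE, so the frost ring dates to 1931 − 54 = 1877 CE.

1877 CE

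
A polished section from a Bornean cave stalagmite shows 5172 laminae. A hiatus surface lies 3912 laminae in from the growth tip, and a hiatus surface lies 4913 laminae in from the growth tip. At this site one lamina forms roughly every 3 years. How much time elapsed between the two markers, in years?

3003 yr

Separation: 4913 − 3912 = 1001 laminae.
At 3 years per lamina, 1001 × 3 = 3003 years.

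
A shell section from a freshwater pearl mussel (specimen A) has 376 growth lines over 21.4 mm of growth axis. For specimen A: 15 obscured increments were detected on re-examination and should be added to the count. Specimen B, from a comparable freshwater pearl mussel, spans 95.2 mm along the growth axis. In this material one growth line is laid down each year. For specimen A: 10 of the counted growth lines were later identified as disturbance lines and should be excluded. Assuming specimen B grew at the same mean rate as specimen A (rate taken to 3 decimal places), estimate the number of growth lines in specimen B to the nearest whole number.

1700 growth lines

Specimen A: true growth line count = 376 − 10 + 15 = 381.
A: 21.4 mm over 381 years gives 21.4 / 381 ≈ 0.056 mm per year.
For B, 95.2 / 0.056 = 1700.00 years ≈ 1700 growth lines.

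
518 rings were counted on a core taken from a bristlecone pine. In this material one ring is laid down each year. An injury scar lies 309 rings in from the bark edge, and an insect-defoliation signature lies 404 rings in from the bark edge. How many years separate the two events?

404 − 309 = 95 rings lie between the two events.
One ring per year makes the interval 95 years.

95 years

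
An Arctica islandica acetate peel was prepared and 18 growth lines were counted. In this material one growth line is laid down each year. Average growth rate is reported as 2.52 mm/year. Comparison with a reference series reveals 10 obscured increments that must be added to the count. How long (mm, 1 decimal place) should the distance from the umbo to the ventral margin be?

True growth line count = 18 + 10 = 28.
Predicted length = 2.52 mm/year × 28 years = 70.6 mm.

70.6 mm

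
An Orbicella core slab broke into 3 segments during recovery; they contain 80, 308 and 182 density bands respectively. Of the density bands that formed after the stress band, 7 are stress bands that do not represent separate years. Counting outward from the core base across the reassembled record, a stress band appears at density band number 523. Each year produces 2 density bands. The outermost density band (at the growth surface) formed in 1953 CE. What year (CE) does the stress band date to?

1933 CE

Total density bands = 80 + 308 + 182 = 570.
The stress band sits at density band 523 from the core base, so 570 − 523 = 47 density bands formed after it.
Removing the 7 false density bands leaves 47 − 7 = 40 true density bands beyond the stress band.
With 2 density bands per year, 40 / 2 = 20 years.
Counting back 20 years from 1953 CE places the stress band in 1953 − 20 = 1933 CE.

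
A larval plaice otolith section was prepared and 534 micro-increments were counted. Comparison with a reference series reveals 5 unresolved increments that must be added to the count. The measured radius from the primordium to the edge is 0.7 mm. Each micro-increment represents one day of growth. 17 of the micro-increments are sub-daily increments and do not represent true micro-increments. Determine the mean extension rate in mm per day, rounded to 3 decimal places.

0.001 mm per day

After corrections the count is 534 − 17 + 5 = 522 micro-increments.
0.7 mm over 522 days gives 0.7 / 522 ≈ 0.001 mm per day.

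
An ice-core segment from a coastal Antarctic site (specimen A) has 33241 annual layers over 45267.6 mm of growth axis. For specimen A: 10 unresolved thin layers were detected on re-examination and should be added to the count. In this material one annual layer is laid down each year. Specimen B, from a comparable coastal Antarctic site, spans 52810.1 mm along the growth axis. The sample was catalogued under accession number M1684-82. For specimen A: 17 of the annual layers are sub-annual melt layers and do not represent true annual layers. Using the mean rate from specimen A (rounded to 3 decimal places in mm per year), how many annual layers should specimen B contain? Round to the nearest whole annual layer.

38774 annual layers

Specimen A: correcting the raw count gives 33241 − 17 + 10 = 33234 true annual layers.
A: Extension rate ≈ 45267.6 / 33234 = 1.362 mm/year.
Specimen B: 52810.1 mm / 1.362 mm per year = 38773.94 years ≈ 38774 annual layers.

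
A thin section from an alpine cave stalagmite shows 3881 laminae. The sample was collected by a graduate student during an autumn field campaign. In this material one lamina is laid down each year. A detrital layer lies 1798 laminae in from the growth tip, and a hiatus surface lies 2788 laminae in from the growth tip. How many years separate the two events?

2788 − 1798 = 990 laminae lie between the two events.
At one lamina per year, 990 years elapsed between them.

990 years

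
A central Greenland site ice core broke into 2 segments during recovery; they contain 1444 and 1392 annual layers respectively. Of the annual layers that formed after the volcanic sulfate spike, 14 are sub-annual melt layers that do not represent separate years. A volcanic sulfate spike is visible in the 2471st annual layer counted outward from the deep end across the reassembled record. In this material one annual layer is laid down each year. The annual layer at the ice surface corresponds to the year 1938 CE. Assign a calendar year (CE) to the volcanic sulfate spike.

1587 CE

Total annual layers = 1444 + 1392 = 2836.
Between annual layer 2471 and the ice surface there are 2836 − 2471 = 365 annual layers.
Removing the 14 false annual layers leaves 365 − 14 = 351 true annual layers beyond the volcanic sulfate spike.
The annual layer at the ice surface is 1938 CE, so the volcanic sulfate spike dates to 1938 − 351 = 1587 CE.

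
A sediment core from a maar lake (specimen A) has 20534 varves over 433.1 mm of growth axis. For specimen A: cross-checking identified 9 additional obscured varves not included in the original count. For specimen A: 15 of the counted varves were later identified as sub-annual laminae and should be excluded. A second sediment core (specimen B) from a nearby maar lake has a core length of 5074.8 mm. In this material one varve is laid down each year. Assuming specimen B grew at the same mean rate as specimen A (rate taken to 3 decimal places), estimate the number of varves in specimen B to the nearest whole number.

241657 varves

Specimen A: after corrections the count is 20534 − 15 + 9 = 20528 varves.
A: Extension rate ≈ 433.1 / 20528 = 0.021 mm per year.
Specimen B: 5074.8 mm / 0.021 mm per year = 241657.14 years ≈ 241657 varves.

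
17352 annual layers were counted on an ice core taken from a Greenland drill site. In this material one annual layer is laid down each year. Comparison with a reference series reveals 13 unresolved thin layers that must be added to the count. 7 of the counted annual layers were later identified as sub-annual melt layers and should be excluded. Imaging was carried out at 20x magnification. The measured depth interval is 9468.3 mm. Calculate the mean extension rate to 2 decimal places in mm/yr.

Correcting the raw count gives 17352 − 7 + 13 = 17358 true annual layers.
Mean rate = 9468.3 mm / 17358 years ≈ 0.55 mm/yr.

0.55 mm/yr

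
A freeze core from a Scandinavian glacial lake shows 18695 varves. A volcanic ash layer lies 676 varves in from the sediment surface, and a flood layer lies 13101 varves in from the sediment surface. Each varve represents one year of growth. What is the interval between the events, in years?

12425 yr

The two markers are separated by 13101 − 676 = 12425 varves.
One varve per year makes the interval 12425 years.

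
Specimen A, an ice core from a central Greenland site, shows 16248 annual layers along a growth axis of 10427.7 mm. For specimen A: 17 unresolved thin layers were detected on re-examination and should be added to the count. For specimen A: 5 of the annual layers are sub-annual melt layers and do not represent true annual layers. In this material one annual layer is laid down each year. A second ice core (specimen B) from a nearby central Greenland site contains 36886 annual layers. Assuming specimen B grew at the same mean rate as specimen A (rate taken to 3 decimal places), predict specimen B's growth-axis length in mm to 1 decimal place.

23643.9 mm

Specimen A: correcting the raw count gives 16248 − 5 + 17 = 16260 true annual layers.
A: Extension rate ≈ 10427.7 / 16260 = 0.641 mm per year.
For B, 0.641 mm/year × 36886 years = 23643.9 mm.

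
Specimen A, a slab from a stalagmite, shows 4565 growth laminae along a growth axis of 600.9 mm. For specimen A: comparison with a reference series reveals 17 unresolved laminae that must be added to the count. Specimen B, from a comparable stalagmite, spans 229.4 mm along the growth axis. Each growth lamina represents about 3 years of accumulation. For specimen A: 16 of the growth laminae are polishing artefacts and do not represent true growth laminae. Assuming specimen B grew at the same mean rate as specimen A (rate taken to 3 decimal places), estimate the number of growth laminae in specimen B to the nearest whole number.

1738 growth laminae

Specimen A: true growth lamina count = 4565 − 16 + 17 = 4566.
Specimen A: 4566 growth laminae at 3 years each span 4566 × 3 = 13698 years.
A: Extension rate ≈ 600.9 / 13698 = 0.044 mm/yr.
For B, 229.4 / 0.044 = 5213.64 years; at 3 years per growth lamina that is 5213.64 / 3 ≈ 1738 growth laminae.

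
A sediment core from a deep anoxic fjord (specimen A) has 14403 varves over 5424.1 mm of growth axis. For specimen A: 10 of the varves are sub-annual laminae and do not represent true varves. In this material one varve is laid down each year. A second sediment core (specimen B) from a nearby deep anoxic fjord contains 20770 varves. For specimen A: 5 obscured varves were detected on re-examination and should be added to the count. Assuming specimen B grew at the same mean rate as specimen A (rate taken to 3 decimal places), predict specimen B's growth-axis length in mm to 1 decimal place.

Specimen A: adjusted count: 14403 − 10 + 5 = 14398 varves.
A: Extension rate ≈ 5424.1 / 14398 = 0.377 mm/yr.
Length of B = 0.377 × 20770 = 7830.3 mm.

7830.3 mm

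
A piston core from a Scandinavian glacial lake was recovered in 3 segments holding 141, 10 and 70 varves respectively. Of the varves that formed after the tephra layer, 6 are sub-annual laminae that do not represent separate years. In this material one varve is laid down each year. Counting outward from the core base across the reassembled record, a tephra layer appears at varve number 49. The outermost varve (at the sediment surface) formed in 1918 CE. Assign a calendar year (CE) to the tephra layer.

1752 CE

Total varves = 141 + 10 + 70 = 221.
The tephra layer sits at varve 49 from the core base, so 221 − 49 = 172 varves formed after it.
Removing the 6 false varves leaves 172 − 6 = 166 true varves beyond the tephra layer.
Counting back 166 years from 1918 CE places the tephra layer in 1918 − 166 = 1752 CE.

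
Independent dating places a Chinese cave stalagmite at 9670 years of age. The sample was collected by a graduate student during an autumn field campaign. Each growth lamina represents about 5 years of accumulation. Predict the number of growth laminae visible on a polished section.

One growth lamina every 5 years means 9670 / 5 = 1934 growth laminae.
So 1934 growth laminae should be present.

1934 growth laminae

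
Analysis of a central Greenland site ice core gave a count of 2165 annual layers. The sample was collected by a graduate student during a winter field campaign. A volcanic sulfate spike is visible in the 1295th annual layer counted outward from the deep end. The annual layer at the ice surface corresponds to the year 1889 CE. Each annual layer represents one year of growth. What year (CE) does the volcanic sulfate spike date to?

1019 CE

2165 − 1295 = 870 annual layers lie beyond the volcanic sulfate spike toward the ice surface.
The annual layer at the ice surface is 1889 CE, so the volcanic sulfate spike dates to 1889 − 870 = 1019 CE.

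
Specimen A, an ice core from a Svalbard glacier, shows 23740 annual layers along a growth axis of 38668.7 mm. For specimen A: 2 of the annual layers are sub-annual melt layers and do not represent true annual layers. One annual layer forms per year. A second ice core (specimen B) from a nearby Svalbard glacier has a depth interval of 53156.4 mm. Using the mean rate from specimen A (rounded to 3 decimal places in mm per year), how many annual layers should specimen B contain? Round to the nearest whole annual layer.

32631 annual layers

Specimen A: true annual layer count = 23740 − 2 = 23738.
A: Extension rate ≈ 38668.7 / 23738 = 1.629 mm/year.
B spans 53156.4 / 1.629 = 32631.31 years ≈ 32631 annual layers.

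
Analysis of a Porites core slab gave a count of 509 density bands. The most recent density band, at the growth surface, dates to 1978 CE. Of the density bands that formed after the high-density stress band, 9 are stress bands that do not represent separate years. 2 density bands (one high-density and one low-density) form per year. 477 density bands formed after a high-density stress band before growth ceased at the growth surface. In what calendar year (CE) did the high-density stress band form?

477 density bands post-date the high-density stress band.
Removing the 9 false density bands leaves 477 − 9 = 468 true density bands beyond the high-density stress band.
With 2 density bands per year, 468 / 2 = 234 years.
The density band at the growth surface is 1978 CE, so the high-density stress band dates to 1978 − 234 = 1744 CE.

1744 CE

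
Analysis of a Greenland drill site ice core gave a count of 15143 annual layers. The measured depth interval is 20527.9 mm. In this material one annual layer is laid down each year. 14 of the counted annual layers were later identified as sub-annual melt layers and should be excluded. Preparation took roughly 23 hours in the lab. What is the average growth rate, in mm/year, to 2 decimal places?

1.36 mm/year

True annual layer count = 15143 − 14 = 15129.
Extension rate ≈ 20527.9 / 15129 = 1.36 mm/year.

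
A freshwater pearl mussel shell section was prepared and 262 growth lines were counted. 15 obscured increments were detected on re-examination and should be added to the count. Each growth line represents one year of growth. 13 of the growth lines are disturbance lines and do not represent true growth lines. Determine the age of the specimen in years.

Adjusted count: 262 − 13 + 15 = 264 growth lines.
One growth line per year makes the duration 264 years.

264 yr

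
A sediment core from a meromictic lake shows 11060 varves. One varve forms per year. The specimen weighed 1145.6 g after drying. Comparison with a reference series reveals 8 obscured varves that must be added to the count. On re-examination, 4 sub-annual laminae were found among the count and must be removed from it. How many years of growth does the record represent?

11064 years

True varve count = 11060 − 4 + 8 = 11064.
With a one-to-one varve periodicity this is 11064 years.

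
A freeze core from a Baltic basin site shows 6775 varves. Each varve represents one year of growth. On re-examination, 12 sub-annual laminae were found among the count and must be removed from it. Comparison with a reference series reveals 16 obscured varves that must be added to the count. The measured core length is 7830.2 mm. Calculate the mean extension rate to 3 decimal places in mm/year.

1.155 mm/year

Adjusted count: 6775 − 12 + 16 = 6779 varves.
7830.2 mm over 6779 years gives 7830.2 / 6779 ≈ 1.155 mm/year.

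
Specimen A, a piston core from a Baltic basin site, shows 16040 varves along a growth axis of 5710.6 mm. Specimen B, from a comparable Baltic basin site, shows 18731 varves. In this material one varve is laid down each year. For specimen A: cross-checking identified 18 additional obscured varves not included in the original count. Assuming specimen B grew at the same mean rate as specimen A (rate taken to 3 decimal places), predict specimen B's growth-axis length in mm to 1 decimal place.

Specimen A: adjusted count: 16040 + 18 = 16058 varves.
A: Extension rate ≈ 5710.6 / 16058 = 0.356 mm/year.
For B, 0.356 mm/year × 18731 years = 6668.2 mm.

6668.2 mm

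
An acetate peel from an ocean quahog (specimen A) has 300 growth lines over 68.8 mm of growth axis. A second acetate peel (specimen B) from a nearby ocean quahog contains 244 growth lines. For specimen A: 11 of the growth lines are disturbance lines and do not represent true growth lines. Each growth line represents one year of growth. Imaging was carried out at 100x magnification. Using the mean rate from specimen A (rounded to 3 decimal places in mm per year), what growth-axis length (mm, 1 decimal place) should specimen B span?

Specimen A: true growth line count = 300 − 11 = 289.
A: Mean rate = 68.8 mm / 289 years ≈ 0.238 mm/yr.
B's length ≈ 0.238 × 244 = 58.1 mm.

58.1 mm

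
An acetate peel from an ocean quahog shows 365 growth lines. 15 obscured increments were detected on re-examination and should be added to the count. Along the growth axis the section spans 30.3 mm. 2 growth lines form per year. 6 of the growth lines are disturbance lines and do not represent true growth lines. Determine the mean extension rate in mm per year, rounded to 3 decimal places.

0.162 mm per year

Correcting the raw count gives 365 − 6 + 15 = 374 true growth lines.
374 growth lines at 2 per year is 374 / 2 = 187 years.
Extension rate ≈ 30.3 / 187 = 0.162 mm per year.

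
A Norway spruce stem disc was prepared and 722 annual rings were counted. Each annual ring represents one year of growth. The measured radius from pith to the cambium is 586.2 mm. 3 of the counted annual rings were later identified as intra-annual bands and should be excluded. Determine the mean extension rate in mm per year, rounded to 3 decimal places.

After corrections the count is 722 − 3 = 719 annual rings.
Mean rate = 586.2 mm / 719 years ≈ 0.815 mm per year.

0.815 mm per year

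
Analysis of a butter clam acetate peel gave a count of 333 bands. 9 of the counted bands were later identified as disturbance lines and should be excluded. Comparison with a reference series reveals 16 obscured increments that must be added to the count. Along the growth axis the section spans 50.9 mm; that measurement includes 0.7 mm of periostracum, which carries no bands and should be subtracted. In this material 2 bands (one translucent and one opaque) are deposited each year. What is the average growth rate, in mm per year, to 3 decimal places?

0.295 mm per year

After corrections the count is 333 − 9 + 16 = 340 bands.
With 2 bands per year, 340 / 2 = 170 years.
Net length = 50.9 − 0.7 = 50.2 mm.
Mean rate = 50.2 mm / 170 years ≈ 0.295 mm per year.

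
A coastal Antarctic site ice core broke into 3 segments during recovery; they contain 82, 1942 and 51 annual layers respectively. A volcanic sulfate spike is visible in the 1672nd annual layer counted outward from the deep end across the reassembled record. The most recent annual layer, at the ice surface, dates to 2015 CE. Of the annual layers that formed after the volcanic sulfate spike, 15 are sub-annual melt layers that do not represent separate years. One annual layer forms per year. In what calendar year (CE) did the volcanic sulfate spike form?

Total annual layers = 82 + 1942 + 51 = 2075.
Between annual layer 1672 and the ice surface there are 2075 − 1672 = 403 annual layers.
403 − 15 false = 388 true annual layers after the volcanic sulfate spike.
2015 − 388 = 1627 CE.

1627 CE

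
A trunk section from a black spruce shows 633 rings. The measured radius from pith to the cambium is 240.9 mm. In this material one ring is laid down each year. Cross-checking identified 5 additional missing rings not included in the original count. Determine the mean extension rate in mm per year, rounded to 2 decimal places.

True ring count = 633 + 5 = 638.
Extension rate ≈ 240.9 / 638 = 0.38 mm per year.

0.38 mm per year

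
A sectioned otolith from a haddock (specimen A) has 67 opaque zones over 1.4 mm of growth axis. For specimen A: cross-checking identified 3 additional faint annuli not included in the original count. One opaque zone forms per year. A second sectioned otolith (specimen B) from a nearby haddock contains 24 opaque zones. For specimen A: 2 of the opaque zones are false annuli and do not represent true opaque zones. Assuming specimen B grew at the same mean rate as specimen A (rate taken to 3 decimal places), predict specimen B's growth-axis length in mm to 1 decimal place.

0.5 mm

Specimen A: correcting the raw count gives 67 − 2 + 3 = 68 true opaque zones.
A: Extension rate ≈ 1.4 / 68 = 0.021 mm per year.
For B, 0.021 mm/year × 24 years = 0.5 mm.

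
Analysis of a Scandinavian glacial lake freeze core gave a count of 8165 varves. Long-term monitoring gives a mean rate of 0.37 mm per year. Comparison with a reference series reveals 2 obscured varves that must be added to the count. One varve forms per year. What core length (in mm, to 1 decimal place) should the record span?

3021.8 mm

Adjusted count: 8165 + 2 = 8167 varves.
Predicted length = 0.37 mm/year × 8167 years = 3021.8 mm.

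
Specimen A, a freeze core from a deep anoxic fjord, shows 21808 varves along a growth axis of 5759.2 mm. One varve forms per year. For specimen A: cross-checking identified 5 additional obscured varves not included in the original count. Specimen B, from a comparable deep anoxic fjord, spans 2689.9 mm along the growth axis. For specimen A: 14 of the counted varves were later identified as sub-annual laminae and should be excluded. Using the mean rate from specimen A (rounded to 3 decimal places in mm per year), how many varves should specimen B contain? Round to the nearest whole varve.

Specimen A: adjusted count: 21808 − 14 + 5 = 21799 varves.
A: Mean rate = 5759.2 mm / 21799 years ≈ 0.264 mm per year.
For B, 2689.9 / 0.264 = 10189.02 years ≈ 10189 varves.

10189 varves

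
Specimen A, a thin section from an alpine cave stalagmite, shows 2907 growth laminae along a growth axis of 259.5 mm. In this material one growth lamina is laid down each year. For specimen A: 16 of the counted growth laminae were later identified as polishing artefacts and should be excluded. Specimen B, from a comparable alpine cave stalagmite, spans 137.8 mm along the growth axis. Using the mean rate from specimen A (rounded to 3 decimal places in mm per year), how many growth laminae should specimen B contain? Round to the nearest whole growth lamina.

Specimen A: adjusted count: 2907 − 16 = 2891 growth laminae.
A: 259.5 mm over 2891 years gives 259.5 / 2891 ≈ 0.090 mm/yr.
Specimen B: 137.8 mm / 0.090 mm per year = 1531.11 years ≈ 1531 growth laminae.

1531 growth laminae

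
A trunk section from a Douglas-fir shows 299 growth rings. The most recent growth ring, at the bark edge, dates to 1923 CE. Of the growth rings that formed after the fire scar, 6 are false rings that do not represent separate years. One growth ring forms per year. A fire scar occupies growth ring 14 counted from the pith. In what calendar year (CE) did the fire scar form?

1644 CE

The fire scar sits at growth ring 14 from the pith, so 299 − 14 = 285 growth rings formed after it.
285 − 6 false = 279 true growth rings after the fire scar.
The growth ring at the bark edge is 1923 CE, so the fire scar dates to 1923 − 279 = 1644 CE.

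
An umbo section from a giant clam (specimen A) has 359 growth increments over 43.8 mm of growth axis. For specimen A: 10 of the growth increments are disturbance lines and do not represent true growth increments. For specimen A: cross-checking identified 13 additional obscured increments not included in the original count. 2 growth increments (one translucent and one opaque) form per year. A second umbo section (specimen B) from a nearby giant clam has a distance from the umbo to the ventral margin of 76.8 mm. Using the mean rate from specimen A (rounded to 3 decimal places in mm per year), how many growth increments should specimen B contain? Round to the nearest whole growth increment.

635 growth increments

Specimen A: adjusted count: 359 − 10 + 13 = 362 growth increments.
Specimen A: 362 growth increments at 2 per year is 362 / 2 = 181 years.
A: Extension rate ≈ 43.8 / 181 = 0.242 mm/year.
Specimen B: 76.8 mm / 0.242 mm per year = 317.36 years; at 2 growth increments per year that is 317.36 × 2 ≈ 635 growth increments.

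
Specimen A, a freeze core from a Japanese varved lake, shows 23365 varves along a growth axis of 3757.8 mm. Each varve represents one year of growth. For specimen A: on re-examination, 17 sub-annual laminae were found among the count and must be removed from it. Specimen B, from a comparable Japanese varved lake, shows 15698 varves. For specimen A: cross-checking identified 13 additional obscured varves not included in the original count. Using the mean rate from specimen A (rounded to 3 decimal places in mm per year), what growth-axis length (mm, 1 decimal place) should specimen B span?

Specimen A: after corrections the count is 23365 − 17 + 13 = 23361 varves.
A: 3757.8 mm over 23361 years gives 3757.8 / 23361 ≈ 0.161 mm/year.
For B, 0.161 mm/year × 15698 years = 2527.4 mm.

2527.4 mm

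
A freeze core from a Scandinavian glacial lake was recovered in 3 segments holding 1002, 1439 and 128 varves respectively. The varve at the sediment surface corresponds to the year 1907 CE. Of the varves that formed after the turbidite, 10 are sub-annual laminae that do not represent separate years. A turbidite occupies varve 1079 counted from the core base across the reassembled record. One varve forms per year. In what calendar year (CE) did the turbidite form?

Total varves = 1002 + 1439 + 128 = 2569.
The turbidite sits at varve 1079 from the core base, so 2569 − 1079 = 1490 varves formed after it.
Excluding 10 false varves: 1490 − 10 = 1480.
Counting back 1480 years from 1907 CE places the turbidite in 1907 − 1480 = 427 CE.

427 CE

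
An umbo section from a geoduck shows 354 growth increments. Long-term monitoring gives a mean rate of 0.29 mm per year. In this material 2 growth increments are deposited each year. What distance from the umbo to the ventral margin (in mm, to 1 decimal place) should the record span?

51.3 mm

With 2 growth increments per year, 354 / 2 = 177 years.
Length ≈ 0.29 × 177 = 51.3 mm.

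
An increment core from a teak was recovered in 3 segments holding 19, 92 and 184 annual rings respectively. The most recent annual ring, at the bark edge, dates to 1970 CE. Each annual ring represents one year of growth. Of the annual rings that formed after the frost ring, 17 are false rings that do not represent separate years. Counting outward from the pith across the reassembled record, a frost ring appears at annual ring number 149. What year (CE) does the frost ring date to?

1841 CE

Total annual rings = 19 + 92 + 184 = 295.
Between annual ring 149 and the bark edge there are 295 − 149 = 146 annual rings.
146 − 17 false = 129 true annual rings after the frost ring.
The annual ring at the bark edge is 1970 CE, so the frost ring dates to 1970 − 129 = 1841 CE.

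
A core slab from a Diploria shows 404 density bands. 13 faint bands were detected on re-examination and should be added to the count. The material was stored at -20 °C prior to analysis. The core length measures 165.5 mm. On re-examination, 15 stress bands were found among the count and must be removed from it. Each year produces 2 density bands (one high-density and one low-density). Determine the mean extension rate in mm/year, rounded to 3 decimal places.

0.823 mm/year

True density band count = 404 − 15 + 13 = 402.
402 density bands at 2 per year is 402 / 2 = 201 years.
Extension rate ≈ 165.5 / 201 = 0.823 mm/year.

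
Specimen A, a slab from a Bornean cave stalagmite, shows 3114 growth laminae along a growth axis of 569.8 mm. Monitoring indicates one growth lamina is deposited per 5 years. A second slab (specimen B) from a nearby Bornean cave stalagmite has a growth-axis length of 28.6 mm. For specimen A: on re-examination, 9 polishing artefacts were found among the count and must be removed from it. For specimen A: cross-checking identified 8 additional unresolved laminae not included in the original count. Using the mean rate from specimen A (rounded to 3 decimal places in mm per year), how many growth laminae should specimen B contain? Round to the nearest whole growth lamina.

155 growth laminae

Specimen A: true growth lamina count = 3114 − 9 + 8 = 3113.
Specimen A: at 5 years per growth lamina, 3113 × 5 = 15565 years.
A: 569.8 mm over 15565 years gives 569.8 / 15565 ≈ 0.037 mm/year.
B spans 28.6 / 0.037 = 772.97 years; at 5 years per growth lamina that is 772.97 / 5 ≈ 155 growth laminae.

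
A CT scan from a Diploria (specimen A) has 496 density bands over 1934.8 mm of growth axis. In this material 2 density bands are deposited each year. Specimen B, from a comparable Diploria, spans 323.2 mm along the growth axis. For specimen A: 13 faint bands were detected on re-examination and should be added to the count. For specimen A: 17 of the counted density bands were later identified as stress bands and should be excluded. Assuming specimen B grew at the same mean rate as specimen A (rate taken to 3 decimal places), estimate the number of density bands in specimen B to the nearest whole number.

82 density bands

Specimen A: after corrections the count is 496 − 17 + 13 = 492 density bands.
Specimen A: dividing by 2 density bands per year: 492 / 2 = 246 years.
A: Mean rate = 1934.8 mm / 246 years ≈ 7.865 mm per year.
B spans 323.2 / 7.865 = 41.09 years; at 2 density bands per year that is 41.09 × 2 ≈ 82 density bands.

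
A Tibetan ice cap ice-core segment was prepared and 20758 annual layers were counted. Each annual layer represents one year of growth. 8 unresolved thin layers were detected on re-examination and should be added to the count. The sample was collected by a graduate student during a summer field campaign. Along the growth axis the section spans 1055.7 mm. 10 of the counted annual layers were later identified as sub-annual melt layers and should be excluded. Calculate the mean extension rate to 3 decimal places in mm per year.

Adjusted count: 20758 − 10 + 8 = 20756 annual layers.
1055.7 mm over 20756 years gives 1055.7 / 20756 ≈ 0.051 mm per year.

0.051 mm per year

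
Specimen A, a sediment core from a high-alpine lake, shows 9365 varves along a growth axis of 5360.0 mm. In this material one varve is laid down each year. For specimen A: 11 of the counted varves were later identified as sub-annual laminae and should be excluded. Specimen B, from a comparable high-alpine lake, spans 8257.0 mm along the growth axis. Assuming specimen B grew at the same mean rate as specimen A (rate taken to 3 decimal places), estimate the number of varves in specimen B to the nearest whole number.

14410 varves

Specimen A: correcting the raw count gives 9365 − 11 = 9354 true varves.
A: 5360.0 mm over 9354 years gives 5360.0 / 9354 ≈ 0.573 mm/year.
B spans 8257.0 / 0.573 = 14410.12 years ≈ 14410 varves.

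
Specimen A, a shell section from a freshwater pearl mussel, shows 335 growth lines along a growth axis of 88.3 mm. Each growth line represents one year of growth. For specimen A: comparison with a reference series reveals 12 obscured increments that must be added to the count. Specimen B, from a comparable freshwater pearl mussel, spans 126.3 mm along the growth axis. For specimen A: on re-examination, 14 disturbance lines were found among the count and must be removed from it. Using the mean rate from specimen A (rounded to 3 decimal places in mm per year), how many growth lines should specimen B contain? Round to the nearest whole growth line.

477 growth lines

Specimen A: after corrections the count is 335 − 14 + 12 = 333 growth lines.
A: 88.3 mm over 333 years gives 88.3 / 333 ≈ 0.265 mm/year.
For B, 126.3 / 0.265 = 476.60 years ≈ 477 growth lines.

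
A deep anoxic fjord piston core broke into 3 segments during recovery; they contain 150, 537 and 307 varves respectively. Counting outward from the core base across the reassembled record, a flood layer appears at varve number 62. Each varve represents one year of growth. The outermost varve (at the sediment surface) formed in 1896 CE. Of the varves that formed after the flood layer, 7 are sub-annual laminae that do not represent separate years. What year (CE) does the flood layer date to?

Total varves = 150 + 537 + 307 = 994.
Between varve 62 and the sediment surface there are 994 − 62 = 932 varves.
Removing the 7 false varves leaves 932 − 7 = 925 true varves beyond the flood layer.
The varve at the sediment surface is 1896 CE, so the flood layer dates to 1896 − 925 = 971 CE.

971 CE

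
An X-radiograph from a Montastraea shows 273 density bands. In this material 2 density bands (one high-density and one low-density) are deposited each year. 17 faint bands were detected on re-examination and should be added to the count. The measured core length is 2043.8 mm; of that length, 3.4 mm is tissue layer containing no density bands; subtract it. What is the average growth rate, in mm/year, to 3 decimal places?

14.072 mm/year

After corrections the count is 273 + 17 = 290 density bands.
With 2 density bands per year, 290 / 2 = 145 years.
Net length = 2043.8 − 3.4 = 2040.4 mm.
2040.4 mm over 145 years gives 2040.4 / 145 ≈ 14.072 mm/year.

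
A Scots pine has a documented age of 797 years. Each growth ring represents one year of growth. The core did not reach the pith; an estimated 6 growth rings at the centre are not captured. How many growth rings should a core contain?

791 growth rings

One growth ring per year gives 797 growth rings over 797 years.
Subtracting the 6 growth rings not captured gives 797 − 6 = 791 growth rings in the record.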